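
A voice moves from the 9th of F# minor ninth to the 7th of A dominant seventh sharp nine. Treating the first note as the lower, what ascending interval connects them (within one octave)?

diminished 8th

F# minor ninth has G# as its 9th, and A dominant seventh sharp nine has G as its 7th.
From G# to G: 11 semitones over an octave = diminished.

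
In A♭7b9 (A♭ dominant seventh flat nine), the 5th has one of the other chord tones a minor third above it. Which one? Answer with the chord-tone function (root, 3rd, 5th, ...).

7th

The chord tones of A♭7b9 (A♭ dominant seventh flat nine) are A♭ C E♭ G♭ B𝄫.
The 5th is E♭. A minor third above E♭ is G♭.
G♭ is the chord's 7th.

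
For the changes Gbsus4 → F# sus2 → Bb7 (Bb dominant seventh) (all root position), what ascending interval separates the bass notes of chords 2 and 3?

diminished fourth

The roots are F# and Bb.
F# up to Bb is 4 semitones, a half step narrower than a perfect fourth, so the interval is diminished.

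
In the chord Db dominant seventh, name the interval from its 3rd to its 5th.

Db7 (Db dominant seventh): Db-F-Ab-Cb.
So we need the interval from F up to Ab.
F up to Ab is 3 semitones, a half step narrower than a major third, so the interval is minor.

m3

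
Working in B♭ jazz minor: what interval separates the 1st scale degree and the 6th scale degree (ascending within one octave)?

Spelling B♭ jazz minor: B♭ C D♭ E♭ F G A.
The 1st scale degree is B♭ and the scale degree 6 is G.
From B♭ to G is 9 semitones, exactly the major sixth.

major 6th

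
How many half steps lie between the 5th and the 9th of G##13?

Spelling the chord: G##-B##-D##-F##-A##-E##.
D## to A## is a perfect fifth: 7 semitones.

7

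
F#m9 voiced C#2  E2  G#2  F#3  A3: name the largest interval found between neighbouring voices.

minor seventh

Adjacent intervals: C#2→E2 = minor third; E2→G#2 = major third; G#2→F#3 = minor seventh; F#3→A3 = minor third.
The largest is G#2 to F#3, a minor seventh (10 semitones).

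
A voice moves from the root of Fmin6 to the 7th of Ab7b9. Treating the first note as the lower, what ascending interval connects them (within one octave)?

Fmin6 has F as its root, and Ab7b9 has Gb as its 7th.
F up to Gb is 1 semitone, a half step narrower than a major second, so the interval is minor.

minor second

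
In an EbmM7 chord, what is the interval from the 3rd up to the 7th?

augmented 5th

The chord tones of EbmM7 (Eb minor-major seventh) are Eb, Gb, Bb, D.
That puts Gb below D.
5 letter names make it a fifth; at 8 semitones (a half step wider than perfect) the quality is augmented.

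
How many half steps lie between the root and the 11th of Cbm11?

Cb minor eleventh is spelled Cb-Ebb-Gb-Bbb-Db-Fb.
Cb to Fb is a perfect eleventh: 17 semitones.

17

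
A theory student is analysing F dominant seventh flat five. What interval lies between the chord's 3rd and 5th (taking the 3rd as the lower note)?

The chord tones of F dominant seventh flat five are F–A–C♭–E♭.
3rd = A; 5th = C♭.
A up to C♭ is 2 semitones, a whole step narrower than a major third, so the interval is diminished.

d3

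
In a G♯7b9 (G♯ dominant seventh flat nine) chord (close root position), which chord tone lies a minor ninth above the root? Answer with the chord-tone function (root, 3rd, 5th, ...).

9th

G♯7b9 is spelled G♯, B♯, D♯, F♯, A.
The root is G♯. A minor ninth above G♯ is A.
A is the chord's 9th.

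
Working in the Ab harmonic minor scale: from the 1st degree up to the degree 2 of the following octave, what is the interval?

major ninth

Spelling the Ab harmonic minor scale: Ab Bb Cb Db Eb Fb G.
The 1st degree is Ab and the degree 2 (up an octave) is Bb.
From Ab to Bb is 14 semitones, exactly the major ninth.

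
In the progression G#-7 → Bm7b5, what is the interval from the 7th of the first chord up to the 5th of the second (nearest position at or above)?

diminished 8th

The 7th of G#-7 is F#; the 5th of Bm7b5 is F.
8 letter names make it an octave; at 11 semitones (a half step narrower than perfect) the quality is diminished.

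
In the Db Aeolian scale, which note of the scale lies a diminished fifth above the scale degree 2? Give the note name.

The scale is Db Eb Fb Gb Ab Bbb Cb.
The scale degree 2 is Eb; a diminished fifth above that is Bbb — scale degree 6.

Bbb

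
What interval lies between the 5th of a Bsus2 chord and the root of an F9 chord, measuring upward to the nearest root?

Bsus2 has F# as its 5th, and F9 has F as its root.
8 letter names make it an octave; at 11 semitones (a half step narrower than perfect) the quality is diminished.

diminished octave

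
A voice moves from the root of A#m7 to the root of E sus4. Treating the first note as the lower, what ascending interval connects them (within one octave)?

diminished 5th

A#m7 has A# as its root, and E sus4 has E as its root.
A# up to E is 6 semitones, a half step narrower than a perfect fifth, so the interval is diminished.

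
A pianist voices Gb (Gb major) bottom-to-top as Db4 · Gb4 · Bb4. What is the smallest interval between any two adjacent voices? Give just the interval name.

Adjacent intervals: Db4→Gb4 = perfect fourth; Gb4→Bb4 = major third.
The smallest is Gb4 to Bb4, a major third (4 semitones).

major third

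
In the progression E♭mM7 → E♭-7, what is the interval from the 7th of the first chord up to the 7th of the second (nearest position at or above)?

The 7th of E♭mM7 is D; the 7th of E♭-7 is D♭.
8 letter names make it an octave; at 11 semitones (a half step narrower than perfect) the quality is diminished.

diminished octave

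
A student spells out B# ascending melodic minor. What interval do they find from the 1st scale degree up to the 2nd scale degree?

M2

Spelling B# ascending melodic minor: B# C## D# E# F## G## A##.
1st scale degree = B#; 2nd scale degree = C##.
Counting 2 letters and 2 half steps from B# gives a major second.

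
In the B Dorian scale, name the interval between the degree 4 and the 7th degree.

perfect 4th

Spelling the B Dorian scale: B C# D E F# G# A.
The degree 4 is E and the 7th scale degree is A.
E up to A spans 4 letter names and 5 semitones — a perfect fourth.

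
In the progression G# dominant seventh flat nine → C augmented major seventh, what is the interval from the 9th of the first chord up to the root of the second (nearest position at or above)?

G# dominant seventh flat nine has A as its 9th, and C augmented major seventh has C as its root.
From A to C: 3 semitones over a third = minor.

minor third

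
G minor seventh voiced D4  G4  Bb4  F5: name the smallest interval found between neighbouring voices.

Adjacent intervals: D4→G4 = perfect fourth; G4→Bb4 = minor third; Bb4→F5 = perfect fifth.
The smallest is G4 to Bb4, a minor third (3 semitones).

minor third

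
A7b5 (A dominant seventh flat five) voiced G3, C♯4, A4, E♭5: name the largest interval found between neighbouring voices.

Adjacent intervals: G3→C♯4 = augmented fourth; C♯4→A4 = minor sixth; A4→E♭5 = diminished fifth.
The largest is C♯4 to A4, a minor sixth (8 semitones).

minor sixth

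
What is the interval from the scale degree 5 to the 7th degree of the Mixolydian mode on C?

minor 3rd

Spelling the Mixolydian mode on C: C D E F G A Bb.
That puts G below Bb.
3 letter names make it a third; at 3 semitones (a half step narrower than major) the quality is minor.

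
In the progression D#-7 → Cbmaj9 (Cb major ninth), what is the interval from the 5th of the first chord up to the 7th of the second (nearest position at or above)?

D#-7 has A# as its 5th, and Cbmaj9 (Cb major ninth) has Bb as its 7th.
2 letter names make it a second; at 0 semitones (a whole step narrower than major) the quality is diminished.

diminished second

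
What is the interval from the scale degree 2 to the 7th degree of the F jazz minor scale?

major sixth

Spelling the F jazz minor scale: F G Ab Bb C D E.
So we need the interval from G up to E.
Counting 6 letters and 9 half steps from G gives a major sixth.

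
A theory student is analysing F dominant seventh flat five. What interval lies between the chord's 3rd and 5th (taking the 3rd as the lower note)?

diminished 3rd

The chord tones of F7b5 (F dominant seventh flat five) are F-A-Cb-Eb.
That puts A below Cb.
3 letter names make it a third; at 2 semitones (a whole step narrower than major) the quality is diminished.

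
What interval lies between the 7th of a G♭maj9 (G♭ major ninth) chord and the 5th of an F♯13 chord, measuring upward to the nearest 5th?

The 7th of G♭maj9 (G♭ major ninth) is F; the 5th of F♯13 is C♯.
F up to C♯ is 8 semitones, a half step wider than a perfect fifth, so the interval is augmented.

augmented 5th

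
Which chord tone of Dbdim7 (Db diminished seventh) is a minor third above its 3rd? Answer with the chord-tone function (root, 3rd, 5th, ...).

The chord tones of Dbdim7 are Db–Fb–Abb–Cbb.
The 3rd is Fb. A minor third above Fb is Abb.
Abb is the chord's 5th.

5th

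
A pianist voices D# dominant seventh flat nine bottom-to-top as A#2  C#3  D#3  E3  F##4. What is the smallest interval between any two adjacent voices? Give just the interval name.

Adjacent intervals: A#2→C#3 = minor third; C#3→D#3 = major second; D#3→E3 = minor second; E3→F##4 = augmented ninth.
The smallest is D#3 to E3, a minor second (1 semitone).

minor second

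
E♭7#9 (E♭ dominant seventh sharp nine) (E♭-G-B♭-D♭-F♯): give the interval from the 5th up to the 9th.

The 5th is B♭ and the 9th is F♯.
B♭ up to F♯ is 8 semitones, a half step wider than a perfect fifth, so the interval is augmented.

A5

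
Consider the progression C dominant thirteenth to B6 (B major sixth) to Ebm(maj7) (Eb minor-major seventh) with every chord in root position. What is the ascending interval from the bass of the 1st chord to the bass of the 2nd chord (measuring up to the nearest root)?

major seventh

The roots are C and B.
C up to B spans 7 letter names and 11 semitones — a major seventh.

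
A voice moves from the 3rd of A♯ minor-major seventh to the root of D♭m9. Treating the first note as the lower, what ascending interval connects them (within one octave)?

diminished 2nd

The 3rd of A♯ minor-major seventh is C♯; the root of D♭m9 is D♭.
2 letter names make it a second; at 0 semitones (a whole step narrower than major) the quality is diminished.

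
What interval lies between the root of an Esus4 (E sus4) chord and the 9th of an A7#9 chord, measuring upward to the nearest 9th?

augmented fifth

Esus4 (E sus4) has E as its root, and A7#9 has B# as its 9th.
From E to B#: 8 semitones over a fifth = augmented.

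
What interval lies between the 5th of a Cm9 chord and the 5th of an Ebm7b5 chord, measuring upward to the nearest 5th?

The 5th of Cm9 is G; the 5th of Ebm7b5 is Bbb.
From G to Bbb: 2 semitones over a third = diminished.

diminished third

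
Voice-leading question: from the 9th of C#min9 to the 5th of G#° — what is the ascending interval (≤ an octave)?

diminished octave

C#min9 has D# as its 9th, and G#° has D as its 5th.
From D# to D: 11 semitones over an octave = diminished.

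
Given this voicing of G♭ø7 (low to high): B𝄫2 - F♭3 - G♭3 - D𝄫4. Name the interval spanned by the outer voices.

minor tenth

The outer voices are B𝄫2 and D𝄫4.
B𝄫 up to D𝄫 is 15 semitones, a half step narrower than a major tenth, so the interval is minor.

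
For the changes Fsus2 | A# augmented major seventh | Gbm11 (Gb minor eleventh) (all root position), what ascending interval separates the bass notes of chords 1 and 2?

The roots are F and A#.
3 letter names make it a third; at 5 semitones (a half step wider than major) the quality is augmented.

augmented third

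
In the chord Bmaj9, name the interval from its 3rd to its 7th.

Bmaj9 (B major ninth) is spelled B D♯ F♯ A♯ C♯.
3rd = D♯; 7th = A♯.
D♯ up to A♯ spans 5 letter names and 7 semitones — a perfect fifth.

perfect 5th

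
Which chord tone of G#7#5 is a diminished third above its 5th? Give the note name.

The chord tones of G# augmented seventh are G#, B#, D##, F#.
The 5th is D##. A diminished third above D## is F#.
F# is the chord's 7th.

F#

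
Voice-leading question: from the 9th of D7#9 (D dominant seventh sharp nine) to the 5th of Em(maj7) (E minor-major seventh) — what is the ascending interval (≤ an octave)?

The 9th of D7#9 (D dominant seventh sharp nine) is E#; the 5th of Em(maj7) (E minor-major seventh) is B.
5 letter names make it a fifth; at 6 semitones (a half step narrower than perfect) the quality is diminished.

diminished 5th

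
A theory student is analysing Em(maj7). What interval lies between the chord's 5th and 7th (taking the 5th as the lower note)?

Em(maj7): E G B D#.
The 5th is B and the 7th is D#.
Counting 3 letters and 4 half steps from B gives a major third.

major 3rd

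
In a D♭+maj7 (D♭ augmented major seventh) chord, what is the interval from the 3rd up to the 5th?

The chord tones of D♭ augmented major seventh are D♭ F A C.
That puts F below A.
From F to A is 4 semitones, exactly the major third.

M3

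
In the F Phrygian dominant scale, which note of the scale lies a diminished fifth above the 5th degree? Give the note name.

Gb

The scale is F G♭ A B♭ C D♭ E♭.
The 5th degree is C; a diminished fifth above that is G♭ — scale degree 2.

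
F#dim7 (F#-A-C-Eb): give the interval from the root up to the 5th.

diminished fifth

That puts F# below C.
5 letter names make it a fifth; at 6 semitones (a half step narrower than perfect) the quality is diminished.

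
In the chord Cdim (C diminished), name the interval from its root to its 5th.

The chord tones of Cdim (C diminished) are C Eb Gb.
The root is C and the 5th is Gb.
5 letter names make it a fifth; at 6 semitones (a half step narrower than perfect) the quality is diminished.

diminished 5th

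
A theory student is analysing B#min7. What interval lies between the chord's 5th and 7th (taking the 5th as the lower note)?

B# minor seventh: B#–D#–F##–A#.
So we need the interval from F## up to A#.
F## up to A# is 3 semitones, a half step narrower than a major third, so the interval is minor.

minor third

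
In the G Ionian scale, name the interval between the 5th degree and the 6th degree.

Spelling the G Ionian scale: G A B C D E F#.
So we need the interval from D up to E.
From D to E is 2 semitones, exactly the major second.

major second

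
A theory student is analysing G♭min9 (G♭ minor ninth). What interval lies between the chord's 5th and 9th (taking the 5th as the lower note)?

P5

Spelling the chord: G♭, B𝄫, D♭, F♭, A♭.
That puts D♭ below A♭.
Counting 5 letters and 7 half steps from D♭ gives a perfect fifth.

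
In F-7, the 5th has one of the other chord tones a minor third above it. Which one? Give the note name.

The chord tones of F-7 (F minor seventh) are F-A♭-C-E♭.
The 5th is C. A minor third above C is E♭.
E♭ is the chord's 7th.

Eb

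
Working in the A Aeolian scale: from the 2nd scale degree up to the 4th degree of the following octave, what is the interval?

m10

A natural minor: A B C D E F G.
2nd scale degree = B; scale degree 4 (up an octave) = D.
10 letter names make it a tenth; at 15 semitones (a half step narrower than major) the quality is minor.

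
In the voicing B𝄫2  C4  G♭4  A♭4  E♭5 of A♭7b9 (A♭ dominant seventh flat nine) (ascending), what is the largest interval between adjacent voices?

augmented ninth

Adjacent intervals: B𝄫2→C4 = augmented ninth; C4→G♭4 = diminished fifth; G♭4→A♭4 = major second; A♭4→E♭5 = perfect fifth.
The largest is B𝄫2 to C4, an augmented ninth (15 semitones).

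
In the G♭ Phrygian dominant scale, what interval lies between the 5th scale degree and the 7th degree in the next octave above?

G♭ phrygian dominant: G♭ A𝄫 B♭ C♭ D♭ E𝄫 F♭.
That puts D♭ below F♭.
From D♭ to F♭: 15 semitones over a tenth = minor.

minor tenth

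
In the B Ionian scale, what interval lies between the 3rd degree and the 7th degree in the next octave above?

P12

Spelling the B Ionian scale: B C♯ D♯ E F♯ G♯ A♯.
The 3rd degree is D♯ and the scale degree 7 (up an octave) is A♯.
From D♯ to A♯ is 19 semitones, exactly the perfect twelfth.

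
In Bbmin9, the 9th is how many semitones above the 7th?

Spelling the chord: Bb–Db–F–Ab–C.
Ab to C is a major third: 4 semitones.

4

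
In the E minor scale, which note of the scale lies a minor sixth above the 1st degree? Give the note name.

C

The scale is E F♯ G A B C D.
The 1st degree is E; a minor sixth above that is C — scale degree 6.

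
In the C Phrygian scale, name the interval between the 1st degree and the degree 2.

The scale runs C Db Eb F G Ab Bb.
So we need the interval from C up to Db.
2 letter names make it a second; at 1 semitone (a half step narrower than major) the quality is minor.

minor 2nd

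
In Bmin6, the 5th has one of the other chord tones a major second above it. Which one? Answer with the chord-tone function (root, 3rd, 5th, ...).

6th

Bmin6 (B minor sixth): B–D–F♯–G♯.
The 5th is F♯. A major second above F♯ is G♯.
G♯ is the chord's 6th.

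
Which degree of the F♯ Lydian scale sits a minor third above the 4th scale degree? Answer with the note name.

D#

The scale is F♯ G♯ A♯ B♯ C♯ D♯ E♯.
The 4th scale degree is B♯; a minor third above that is D♯ — scale degree 6.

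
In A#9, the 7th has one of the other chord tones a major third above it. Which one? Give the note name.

A# dominant ninth: A#-C##-E#-G#-B#.
The 7th is G#. A major third above G# is B#.
B# is the chord's 9th.

B#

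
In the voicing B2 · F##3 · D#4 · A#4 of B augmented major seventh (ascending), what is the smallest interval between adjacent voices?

perfect fifth

Adjacent intervals: B2→F##3 = augmented fifth; F##3→D#4 = minor sixth; D#4→A#4 = perfect fifth.
The smallest is D#4 to A#4, a perfect fifth (7 semitones).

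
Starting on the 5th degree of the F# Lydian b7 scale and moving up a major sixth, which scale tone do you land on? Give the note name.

A#

The scale is F# G# A# B# C# D# E.
The 5th degree is C#; a major sixth above that is A# — scale degree 3.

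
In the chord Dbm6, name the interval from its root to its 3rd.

minor 3rd

The chord tones of Db minor sixth are Db, Fb, Ab, Bb.
The root is Db and the 3rd is Fb.
Db up to Fb is 3 semitones, a half step narrower than a major third, so the interval is minor.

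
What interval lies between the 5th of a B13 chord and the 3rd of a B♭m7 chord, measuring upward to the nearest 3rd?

diminished 6th

The 5th of B13 is F♯; the 3rd of B♭m7 is D♭.
From F♯ to D♭: 7 semitones over a sixth = diminished.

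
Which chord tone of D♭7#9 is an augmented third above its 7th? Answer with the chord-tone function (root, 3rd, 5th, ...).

9th

Spelling the chord: D♭, F, A♭, C♭, E.
The 7th is C♭. An augmented third above C♭ is E.
E is the chord's 9th.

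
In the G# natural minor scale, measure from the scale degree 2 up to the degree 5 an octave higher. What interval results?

Spelling the G# natural minor scale: G# A# B C# D# E F#.
So we need the interval from A# up to D#.
Counting 11 letters and 17 half steps from A# gives a perfect eleventh.

perfect eleventh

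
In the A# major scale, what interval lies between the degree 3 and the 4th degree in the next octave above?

The scale runs A# B# C## D# E# F## G##.
Degree 3 = C##; 4th scale degree (up an octave) = D#.
C## up to D# is 13 semitones, a half step narrower than a major ninth, so the interval is minor.

minor ninth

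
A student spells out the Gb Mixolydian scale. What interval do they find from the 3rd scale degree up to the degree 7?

d5

The scale runs Gb Ab Bb Cb Db Eb Fb.
So we need the interval from Bb up to Fb.
From Bb to Fb: 6 semitones over a fifth = diminished.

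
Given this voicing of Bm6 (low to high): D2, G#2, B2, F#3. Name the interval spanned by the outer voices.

major 10th

The outer voices are D2 and F#3.
D up to F# spans 10 letter names and 16 semitones — a major tenth.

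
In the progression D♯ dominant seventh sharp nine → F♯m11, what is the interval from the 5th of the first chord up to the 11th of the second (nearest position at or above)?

The 5th of D♯ dominant seventh sharp nine is A♯; the 11th of F♯m11 is B.
A♯ up to B is 1 semitone, a half step narrower than a major second, so the interval is minor.

minor second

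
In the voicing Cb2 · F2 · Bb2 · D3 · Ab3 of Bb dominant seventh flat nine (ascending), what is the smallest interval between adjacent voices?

Adjacent intervals: Cb2→F2 = augmented fourth; F2→Bb2 = perfect fourth; Bb2→D3 = major third; D3→Ab3 = diminished fifth.
The smallest is Bb2 to D3, a major third (4 semitones).

major third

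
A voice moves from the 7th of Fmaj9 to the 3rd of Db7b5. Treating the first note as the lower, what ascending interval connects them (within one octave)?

Fmaj9 has E as its 7th, and Db7b5 has F as its 3rd.
2 letter names make it a second; at 1 semitone (a half step narrower than major) the quality is minor.

minor second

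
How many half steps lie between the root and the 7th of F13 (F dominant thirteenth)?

The chord tones of F13 are F–A–C–Eb–G–D.
F to Eb is a minor seventh: 10 semitones.

10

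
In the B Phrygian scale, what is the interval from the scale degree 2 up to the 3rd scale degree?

major second

B phrygian: B C D E F# G A.
That puts C below D.
C up to D spans 2 letter names and 2 semitones — a major second.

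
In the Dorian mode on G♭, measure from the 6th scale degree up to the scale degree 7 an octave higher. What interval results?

The scale runs G♭ A♭ B𝄫 C♭ D♭ E♭ F♭.
6th scale degree = E♭; degree 7 (up an octave) = F♭.
9 letter names make it a ninth; at 13 semitones (a half step narrower than major) the quality is minor.

minor 9th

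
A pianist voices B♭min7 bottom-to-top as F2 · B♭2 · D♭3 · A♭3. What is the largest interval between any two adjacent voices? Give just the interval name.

perfect fifth

Adjacent intervals: F2→B♭2 = perfect fourth; B♭2→D♭3 = minor third; D♭3→A♭3 = perfect fifth.
The largest is D♭3 to A♭3, a perfect fifth (7 semitones).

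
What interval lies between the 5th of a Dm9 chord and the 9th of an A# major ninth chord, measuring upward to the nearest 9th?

The 5th of Dm9 is A; the 9th of A# major ninth is B#.
A up to B# is 3 semitones, a half step wider than a major second, so the interval is augmented.

augmented second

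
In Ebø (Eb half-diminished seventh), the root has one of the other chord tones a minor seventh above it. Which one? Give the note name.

Ebø7 is spelled Eb Gb Bbb Db.
The root is Eb. A minor seventh above Eb is Db.
Db is the chord's 7th.

Db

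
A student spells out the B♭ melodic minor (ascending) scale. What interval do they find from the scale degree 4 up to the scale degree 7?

Spelling the B♭ melodic minor (ascending) scale: B♭ C D♭ E♭ F G A.
So we need the interval from E♭ up to A.
From E♭ to A: 6 semitones over a fourth = augmented.

augmented 4th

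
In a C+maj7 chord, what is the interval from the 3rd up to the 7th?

perfect 5th

Spelling the chord: C–E–G♯–B.
The 3rd is E and the 7th is B.
From E to B is 7 semitones, exactly the perfect fifth.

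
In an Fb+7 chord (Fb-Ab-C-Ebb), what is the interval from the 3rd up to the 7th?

3rd = Ab; 7th = Ebb.
5 letter names make it a fifth; at 6 semitones (a half step narrower than perfect) the quality is diminished.

d5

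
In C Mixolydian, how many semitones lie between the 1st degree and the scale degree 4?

5

The scale is C D E F G A Bb.
C up to F is a perfect fourth — 5 semitones.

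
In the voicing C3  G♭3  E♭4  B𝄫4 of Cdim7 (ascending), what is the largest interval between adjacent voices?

major sixth

Adjacent intervals: C3→G♭3 = diminished fifth; G♭3→E♭4 = major sixth; E♭4→B𝄫4 = diminished fifth.
The largest is G♭3 to E♭4, a major sixth (9 semitones).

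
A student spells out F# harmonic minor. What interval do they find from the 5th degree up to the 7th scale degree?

M3

F# harmonic minor: F# G# A B C# D E#.
So we need the interval from C# up to E#.
From C# to E# is 4 semitones, exactly the major third.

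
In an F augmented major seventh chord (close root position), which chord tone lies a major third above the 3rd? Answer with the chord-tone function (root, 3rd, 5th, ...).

Fmaj7#5 is spelled F, A, C#, E.
The 3rd is A. A major third above A is C#.
C# is the chord's 5th.

5th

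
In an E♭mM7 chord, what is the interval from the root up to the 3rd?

minor third

The chord tones of E♭ minor-major seventh are E♭–G♭–B♭–D.
Root = E♭; 3rd = G♭.
E♭ up to G♭ is 3 semitones, a half step narrower than a major third, so the interval is minor.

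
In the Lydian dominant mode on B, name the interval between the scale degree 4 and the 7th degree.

Spelling the Lydian dominant mode on B: B C# D# E# F# G# A.
The scale degree 4 is E# and the 7th scale degree is A.
From E# to A: 4 semitones over a fourth = diminished.

diminished fourth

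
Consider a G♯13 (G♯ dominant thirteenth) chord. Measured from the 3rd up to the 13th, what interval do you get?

perfect 11th

The chord tones of G♯13 are G♯ B♯ D♯ F♯ A♯ E♯.
The 3rd is B♯ and the 13th is E♯.
From B♯ to E♯ is 17 semitones, exactly the perfect eleventh.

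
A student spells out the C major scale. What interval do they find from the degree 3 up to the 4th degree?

C major: C D E F G A B.
Degree 3 = E; 4th degree = F.
E up to F is 1 semitone, a half step narrower than a major second, so the interval is minor.

minor second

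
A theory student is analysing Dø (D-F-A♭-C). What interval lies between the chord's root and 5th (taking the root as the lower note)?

Root = D; 5th = A♭.
From D to A♭: 6 semitones over a fifth = diminished.

diminished 5th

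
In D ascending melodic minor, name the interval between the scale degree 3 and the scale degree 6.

D melodic minor: D E F G A B C♯.
That puts F below B.
From F to B: 6 semitones over a fourth = augmented.

augmented fourth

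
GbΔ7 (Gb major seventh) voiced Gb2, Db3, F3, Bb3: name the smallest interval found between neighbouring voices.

Adjacent intervals: Gb2→Db3 = perfect fifth; Db3→F3 = major third; F3→Bb3 = perfect fourth.
The smallest is Db3 to F3, a major third (4 semitones).

major third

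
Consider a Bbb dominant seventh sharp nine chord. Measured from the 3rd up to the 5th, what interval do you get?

minor third

The chord tones of Bbb7#9 are Bbb-Db-Fb-Abb-C.
The 3rd is Db and the 5th is Fb.
From Db to Fb: 3 semitones over a third = minor.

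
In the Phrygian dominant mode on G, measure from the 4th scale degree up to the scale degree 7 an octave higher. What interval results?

P11

The scale runs G Ab B C D Eb F.
So we need the interval from C up to F.
C up to F spans 11 letter names and 17 semitones — a perfect eleventh.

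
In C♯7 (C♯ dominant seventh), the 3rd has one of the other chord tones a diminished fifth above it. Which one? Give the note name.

C♯7 (C♯ dominant seventh): C♯ E♯ G♯ B.
The 3rd is E♯. A diminished fifth above E♯ is B.
B is the chord's 7th.

B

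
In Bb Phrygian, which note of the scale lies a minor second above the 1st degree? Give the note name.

Cb

The scale is Bb Cb Db Eb F Gb Ab.
The 1st degree is Bb; a minor second above that is Cb — scale degree 2.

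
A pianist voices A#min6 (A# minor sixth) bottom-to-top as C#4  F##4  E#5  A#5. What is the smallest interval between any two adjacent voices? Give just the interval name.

P4

Adjacent intervals: C#4→F##4 = augmented fourth; F##4→E#5 = minor seventh; E#5→A#5 = perfect fourth.
The smallest is E#5 to A#5, a perfect fourth (5 semitones).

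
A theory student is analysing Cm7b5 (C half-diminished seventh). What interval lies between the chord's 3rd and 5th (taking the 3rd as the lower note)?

Cm7b5 is spelled C–Eb–Gb–Bb.
The 3rd is Eb and the 5th is Gb.
From Eb to Gb: 3 semitones over a third = minor.

m3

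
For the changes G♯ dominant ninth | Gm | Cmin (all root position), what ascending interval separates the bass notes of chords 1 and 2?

diminished octave

The roots are G♯ and G.
From G♯ to G: 11 semitones over an octave = diminished.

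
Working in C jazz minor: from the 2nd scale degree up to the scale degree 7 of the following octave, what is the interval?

C melodic minor: C D Eb F G A B.
That puts D below B.
From D to B is 21 semitones, exactly the major thirteenth.

M13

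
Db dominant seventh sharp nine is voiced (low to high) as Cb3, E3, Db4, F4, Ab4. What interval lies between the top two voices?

Those voices are F4 and Ab4.
F up to Ab is 3 semitones, a half step narrower than a major third, so the interval is minor.

m3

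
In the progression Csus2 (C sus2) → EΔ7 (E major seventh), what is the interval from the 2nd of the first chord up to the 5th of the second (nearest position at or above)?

The 2nd of Csus2 (C sus2) is D; the 5th of EΔ7 (E major seventh) is B.
Counting 6 letters and 9 half steps from D gives a major sixth.

major sixth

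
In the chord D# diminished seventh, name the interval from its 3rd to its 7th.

diminished fifth

D# diminished seventh is spelled D# F# A C.
So we need the interval from F# up to C.
5 letter names make it a fifth; at 6 semitones (a half step narrower than perfect) the quality is diminished.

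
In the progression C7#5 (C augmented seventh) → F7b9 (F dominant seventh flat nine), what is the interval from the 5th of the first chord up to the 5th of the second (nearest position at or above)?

C7#5 (C augmented seventh) has G♯ as its 5th, and F7b9 (F dominant seventh flat nine) has C as its 5th.
G♯ up to C is 4 semitones, a half step narrower than a perfect fourth, so the interval is diminished.

diminished fourth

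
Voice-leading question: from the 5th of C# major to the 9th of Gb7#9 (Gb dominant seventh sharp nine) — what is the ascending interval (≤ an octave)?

minor second

The 5th of C# major is G#; the 9th of Gb7#9 (Gb dominant seventh sharp nine) is A.
G# up to A is 1 semitone, a half step narrower than a major second, so the interval is minor.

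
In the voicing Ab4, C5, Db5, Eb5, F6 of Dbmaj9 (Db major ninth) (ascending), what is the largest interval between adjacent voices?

M9

Adjacent intervals: Ab4→C5 = major third; C5→Db5 = minor second; Db5→Eb5 = major second; Eb5→F6 = major ninth.
The largest is Eb5 to F6, a major ninth (14 semitones).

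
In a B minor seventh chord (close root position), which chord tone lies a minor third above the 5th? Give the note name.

A

Bm7 (B minor seventh): B-D-F#-A.
The 5th is F#. A minor third above F# is A.
A is the chord's 7th.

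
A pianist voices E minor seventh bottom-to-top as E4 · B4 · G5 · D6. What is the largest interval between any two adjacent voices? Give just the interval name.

Adjacent intervals: E4→B4 = perfect fifth; B4→G5 = minor sixth; G5→D6 = perfect fifth.
The largest is B4 to G5, a minor sixth (8 semitones).

m6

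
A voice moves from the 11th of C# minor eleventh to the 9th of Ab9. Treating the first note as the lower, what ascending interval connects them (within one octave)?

The 11th of C# minor eleventh is F#; the 9th of Ab9 is Bb.
4 letter names make it a fourth; at 4 semitones (a half step narrower than perfect) the quality is diminished.

diminished fourth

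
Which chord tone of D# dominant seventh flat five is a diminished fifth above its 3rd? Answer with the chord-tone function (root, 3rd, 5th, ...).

D# dominant seventh flat five is spelled D#–F##–A–C#.
The 3rd is F##. A diminished fifth above F## is C#.
C# is the chord's 7th.

7th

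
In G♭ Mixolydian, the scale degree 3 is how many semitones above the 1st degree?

4

The scale is G♭ A♭ B♭ C♭ D♭ E♭ F♭.
G♭ up to B♭ is a major third — 4 semitones.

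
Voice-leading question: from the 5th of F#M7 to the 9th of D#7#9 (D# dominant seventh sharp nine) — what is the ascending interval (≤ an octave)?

The 5th of F#M7 is C#; the 9th of D#7#9 (D# dominant seventh sharp nine) is E##.
3 letter names make it a third; at 5 semitones (a half step wider than major) the quality is augmented.

A3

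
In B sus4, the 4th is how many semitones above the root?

Bsus4 (B sus4) is spelled B E F♯.
B to E is a perfect fourth: 5 semitones.

5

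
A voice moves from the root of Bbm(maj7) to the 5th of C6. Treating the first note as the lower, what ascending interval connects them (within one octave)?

Bbm(maj7) has Bb as its root, and C6 has G as its 5th.
From Bb to G is 9 semitones, exactly the major sixth.

M6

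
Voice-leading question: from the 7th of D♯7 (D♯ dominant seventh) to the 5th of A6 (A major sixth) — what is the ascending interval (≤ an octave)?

D♯7 (D♯ dominant seventh) has C♯ as its 7th, and A6 (A major sixth) has E as its 5th.
3 letter names make it a third; at 3 semitones (a half step narrower than major) the quality is minor.

minor 3rd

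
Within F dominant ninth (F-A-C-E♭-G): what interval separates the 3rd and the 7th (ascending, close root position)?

So we need the interval from A up to E♭.
5 letter names make it a fifth; at 6 semitones (a half step narrower than perfect) the quality is diminished.
That tritone between 3rd and 7th is what gives the dominant seventh its pull toward resolution.

diminished fifth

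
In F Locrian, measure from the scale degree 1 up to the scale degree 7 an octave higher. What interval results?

Spelling F Locrian: F Gb Ab Bb Cb Db Eb.
So we need the interval from F up to Eb.
From F to Eb: 22 semitones over a fourteenth = minor.

minor fourteenth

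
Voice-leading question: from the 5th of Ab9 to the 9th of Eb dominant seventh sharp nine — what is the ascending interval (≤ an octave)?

augmented second

Ab9 has Eb as its 5th, and Eb dominant seventh sharp nine has F# as its 9th.
From Eb to F#: 3 semitones over a second = augmented.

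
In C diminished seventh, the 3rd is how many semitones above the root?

3

The chord tones of C diminished seventh are C Eb Gb Bbb.
C to Eb is a minor third: 3 semitones.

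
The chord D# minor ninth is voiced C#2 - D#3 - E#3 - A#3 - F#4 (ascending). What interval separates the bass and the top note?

The outer voices are C#2 and F#4.
From C# to F# is 29 semitones, exactly the perfect 18th.

P18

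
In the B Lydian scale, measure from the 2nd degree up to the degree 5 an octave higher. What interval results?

perfect 11th

B lydian: B C♯ D♯ E♯ F♯ G♯ A♯.
2nd degree = C♯; 5th scale degree (up an octave) = F♯.
From C♯ to F♯ is 17 semitones, exactly the perfect eleventh.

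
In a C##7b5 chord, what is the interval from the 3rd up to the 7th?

C##7b5 (C## dominant seventh flat five): C##-E##-G#-B#.
That puts E## below B#.
E## up to B# is 6 semitones, a half step narrower than a perfect fifth, so the interval is diminished.

diminished fifth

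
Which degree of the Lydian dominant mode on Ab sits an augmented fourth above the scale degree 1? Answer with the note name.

The scale is Ab Bb C D Eb F Gb.
The scale degree 1 is Ab; an augmented fourth above that is D — scale degree 4.

D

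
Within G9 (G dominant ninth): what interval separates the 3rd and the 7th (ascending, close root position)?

G dominant ninth: G–B–D–F–A.
3rd = B; 7th = F.
5 letter names make it a fifth; at 6 semitones (a half step narrower than perfect) the quality is diminished.

diminished fifth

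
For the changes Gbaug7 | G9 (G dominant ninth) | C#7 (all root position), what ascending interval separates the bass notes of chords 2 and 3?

augmented 4th

The roots are G and C#.
4 letter names make it a fourth; at 6 semitones (a half step wider than perfect) the quality is augmented.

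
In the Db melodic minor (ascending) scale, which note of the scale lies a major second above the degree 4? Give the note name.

Ab

The scale is Db Eb Fb Gb Ab Bb C.
The degree 4 is Gb; a major second above that is Ab — scale degree 5.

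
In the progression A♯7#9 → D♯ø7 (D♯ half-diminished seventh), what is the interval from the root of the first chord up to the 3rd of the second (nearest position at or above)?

A♯7#9 has A♯ as its root, and D♯ø7 (D♯ half-diminished seventh) has F♯ as its 3rd.
6 letter names make it a sixth; at 8 semitones (a half step narrower than major) the quality is minor.

minor sixth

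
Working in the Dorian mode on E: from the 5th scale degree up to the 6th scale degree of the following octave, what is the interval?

major 9th

The scale runs E F# G A B C# D.
5th scale degree = B; 6th degree (up an octave) = C#.
Counting 9 letters and 14 half steps from B gives a major ninth.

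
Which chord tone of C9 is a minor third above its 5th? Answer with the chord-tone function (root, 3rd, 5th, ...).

Spelling the chord: C–E–G–Bb–D.
The 5th is G. A minor third above G is Bb.
Bb is the chord's 7th.

7th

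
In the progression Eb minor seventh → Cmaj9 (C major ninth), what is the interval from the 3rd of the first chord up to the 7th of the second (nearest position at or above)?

The 3rd of Eb minor seventh is Gb; the 7th of Cmaj9 (C major ninth) is B.
From Gb to B: 5 semitones over a third = augmented.

augmented third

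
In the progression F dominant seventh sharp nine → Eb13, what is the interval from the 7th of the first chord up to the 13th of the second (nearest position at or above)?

F dominant seventh sharp nine has Eb as its 7th, and Eb13 has C as its 13th.
Counting 6 letters and 9 half steps from Eb gives a major sixth.

major sixth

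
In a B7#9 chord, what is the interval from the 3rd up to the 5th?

minor third

Spelling the chord: B–D#–F#–A–C##.
That puts D# below F#.
D# up to F# is 3 semitones, a half step narrower than a major third, so the interval is minor.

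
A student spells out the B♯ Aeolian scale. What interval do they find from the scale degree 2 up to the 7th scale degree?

minor sixth

Spelling the B♯ Aeolian scale: B♯ C𝄪 D♯ E♯ F𝄪 G♯ A♯.
Scale degree 2 = C𝄪; 7th degree = A♯.
From C𝄪 to A♯: 8 semitones over a sixth = minor.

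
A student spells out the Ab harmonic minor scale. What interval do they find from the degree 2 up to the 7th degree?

major 6th

The scale runs Ab Bb Cb Db Eb Fb G.
So we need the interval from Bb up to G.
Bb up to G spans 6 letter names and 9 semitones — a major sixth.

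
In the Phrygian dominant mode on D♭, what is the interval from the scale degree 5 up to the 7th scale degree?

minor third

D♭ phrygian dominant: D♭ E𝄫 F G♭ A♭ B𝄫 C♭.
So we need the interval from A♭ up to C♭.
3 letter names make it a third; at 3 semitones (a half step narrower than major) the quality is minor.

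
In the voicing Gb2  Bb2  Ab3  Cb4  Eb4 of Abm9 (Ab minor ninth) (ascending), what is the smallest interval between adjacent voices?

m3

Adjacent intervals: Gb2→Bb2 = major third; Bb2→Ab3 = minor seventh; Ab3→Cb4 = minor third; Cb4→Eb4 = major third.
The smallest is Ab3 to Cb4, a minor third (3 semitones).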